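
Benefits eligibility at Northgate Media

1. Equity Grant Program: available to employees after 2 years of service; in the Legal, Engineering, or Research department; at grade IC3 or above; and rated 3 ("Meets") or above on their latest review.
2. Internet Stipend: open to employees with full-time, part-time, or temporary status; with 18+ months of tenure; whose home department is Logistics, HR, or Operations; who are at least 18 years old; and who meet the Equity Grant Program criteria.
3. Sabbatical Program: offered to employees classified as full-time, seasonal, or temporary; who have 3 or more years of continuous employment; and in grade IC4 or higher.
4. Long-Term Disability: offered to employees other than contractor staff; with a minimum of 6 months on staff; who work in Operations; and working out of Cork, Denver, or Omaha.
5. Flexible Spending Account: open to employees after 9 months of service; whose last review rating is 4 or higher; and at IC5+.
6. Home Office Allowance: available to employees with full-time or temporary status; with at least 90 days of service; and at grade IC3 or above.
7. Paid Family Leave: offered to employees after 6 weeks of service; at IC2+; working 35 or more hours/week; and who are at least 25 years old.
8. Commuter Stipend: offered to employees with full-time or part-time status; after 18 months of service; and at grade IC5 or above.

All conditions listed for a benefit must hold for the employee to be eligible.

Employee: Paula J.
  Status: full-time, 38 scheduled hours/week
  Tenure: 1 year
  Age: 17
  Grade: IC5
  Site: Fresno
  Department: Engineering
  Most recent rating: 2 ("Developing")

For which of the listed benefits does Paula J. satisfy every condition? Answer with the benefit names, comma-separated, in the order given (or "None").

Home Office Allowance

Equity Grant Program — service 1 year < 2 years ✗ → not eligible.
Internet Stipend — status full-time ✓; service 1 year < 18 months (≈540 days) ✗ → not eligible.
Sabbatical Program — status full-time ✓; service 1 year < 3 years ✗ → not eligible.
Long-Term Disability — status full-time ✓ (not excluded); service 1 year ≥ 6 months (≈180 days) ✓; dept Engineering ✗ → not eligible.
Flexible Spending Account — service 1 year ≥ 9 months (≈270 days) ✓; rating 2 < 4 ✗ → not eligible.
Home Office Allowance — status full-time ✓; service 1 year ≥ 90 days ✓; grade IC5 ≥ IC3 ✓ → eligible.
Paid Family Leave — service 1 year ≥ 6 weeks (≈42 days) ✓; grade IC5 ≥ IC2 ✓; 38 hrs/wk ≥ 35 ✓; age 17 < 25 ✗ → not eligible.
Commuter Stipend — status full-time ✓; service 1 year < 18 months (≈540 days) ✗ → not eligible.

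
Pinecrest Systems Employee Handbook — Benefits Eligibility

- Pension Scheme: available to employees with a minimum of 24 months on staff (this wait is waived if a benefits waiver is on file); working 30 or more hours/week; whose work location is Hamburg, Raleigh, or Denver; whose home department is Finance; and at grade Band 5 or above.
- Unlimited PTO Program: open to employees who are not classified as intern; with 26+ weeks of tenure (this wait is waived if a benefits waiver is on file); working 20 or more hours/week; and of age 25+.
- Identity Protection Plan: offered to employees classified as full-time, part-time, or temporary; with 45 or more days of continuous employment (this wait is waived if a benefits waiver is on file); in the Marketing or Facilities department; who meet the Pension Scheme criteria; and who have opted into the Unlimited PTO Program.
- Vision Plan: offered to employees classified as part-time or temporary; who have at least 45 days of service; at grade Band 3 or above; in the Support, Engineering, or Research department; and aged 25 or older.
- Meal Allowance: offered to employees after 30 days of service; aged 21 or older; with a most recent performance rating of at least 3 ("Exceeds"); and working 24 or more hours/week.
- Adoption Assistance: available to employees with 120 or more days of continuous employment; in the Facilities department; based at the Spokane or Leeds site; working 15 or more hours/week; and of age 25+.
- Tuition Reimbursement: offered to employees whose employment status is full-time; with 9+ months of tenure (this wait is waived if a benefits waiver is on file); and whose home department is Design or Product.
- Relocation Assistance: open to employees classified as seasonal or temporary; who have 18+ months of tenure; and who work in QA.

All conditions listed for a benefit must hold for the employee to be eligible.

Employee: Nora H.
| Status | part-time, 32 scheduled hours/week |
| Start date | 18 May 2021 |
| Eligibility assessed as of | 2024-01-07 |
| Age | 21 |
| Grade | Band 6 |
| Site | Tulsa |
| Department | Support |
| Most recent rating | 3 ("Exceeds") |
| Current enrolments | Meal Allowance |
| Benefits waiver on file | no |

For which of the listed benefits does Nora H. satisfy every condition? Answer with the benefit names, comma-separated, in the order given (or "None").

Service from 18 May 2021 to 2024-01-07: 964 days.
Pension Scheme — no waiver, service 964 days ≥ 24 months (≈720 days) ✓; 32 hrs/wk ≥ 30 ✓; site Tulsa ✗ (not Hamburg, Raleigh, or Denver) → not eligible.
Unlimited PTO Program — status part-time ✓ (not excluded); no waiver, service 964 days ≥ 26 weeks (≈182 days) ✓; 32 hrs/wk ≥ 20 ✓; age 21 < 25 ✗ → not eligible.
Identity Protection Plan — status part-time ✓; no waiver, service 964 days ≥ 45 days ✓; dept Support ✗ → not eligible.
Vision Plan — status part-time ✓; service 964 days ≥ 45 days ✓; grade Band 6 ≥ Band 3 ✓; dept Support ✓; age 21 < 25 ✗ → not eligible.
Meal Allowance — service 964 days ≥ 30 days ✓; age 21 ≥ 21 ✓; rating 3 ≥ 3 ✓; 32 hrs/wk ≥ 24 ✓ → eligible.
Adoption Assistance — service 964 days ≥ 120 days ✓; dept Support ✗ → not eligible.
Tuition Reimbursement — status part-time ✗ (requires full-time) → not eligible.
Relocation Assistance — status part-time ✗ (requires seasonal or temporary) → not eligible.

Meal Allowance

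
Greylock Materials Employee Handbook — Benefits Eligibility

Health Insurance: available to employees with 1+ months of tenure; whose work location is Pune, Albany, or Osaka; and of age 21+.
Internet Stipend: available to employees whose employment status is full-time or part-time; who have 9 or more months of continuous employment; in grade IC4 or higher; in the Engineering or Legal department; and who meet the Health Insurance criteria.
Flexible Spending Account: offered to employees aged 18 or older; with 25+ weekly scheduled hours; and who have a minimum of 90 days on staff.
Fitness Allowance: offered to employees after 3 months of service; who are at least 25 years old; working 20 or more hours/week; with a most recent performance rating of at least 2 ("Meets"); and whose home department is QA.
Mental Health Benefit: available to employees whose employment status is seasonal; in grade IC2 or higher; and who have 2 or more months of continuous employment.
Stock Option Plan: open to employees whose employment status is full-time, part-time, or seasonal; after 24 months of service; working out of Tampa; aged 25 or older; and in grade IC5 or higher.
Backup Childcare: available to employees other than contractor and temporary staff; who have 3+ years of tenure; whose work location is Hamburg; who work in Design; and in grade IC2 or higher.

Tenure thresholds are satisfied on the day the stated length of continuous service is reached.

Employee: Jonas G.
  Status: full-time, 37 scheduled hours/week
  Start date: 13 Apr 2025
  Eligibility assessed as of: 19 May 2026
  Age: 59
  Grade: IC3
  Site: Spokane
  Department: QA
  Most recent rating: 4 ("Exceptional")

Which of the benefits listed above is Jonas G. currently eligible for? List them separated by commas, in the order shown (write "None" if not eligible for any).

Service from 13 Apr 2025 to 19 May 2026: 401 days.
Health Insurance — service 401 days ≥ 1 month (≈30 days) ✓; site Spokane ✗ (not Pune, Albany, or Osaka) → not eligible.
Internet Stipend — status full-time ✓; service 401 days ≥ 9 months (≈270 days) ✓; grade IC3 < IC4 ✗ → not eligible.
Flexible Spending Account — age 59 ≥ 18 ✓; 37 hrs/wk ≥ 25 ✓; service 401 days ≥ 90 days ✓ → eligible.
Fitness Allowance — service 401 days ≥ 3 months (≈90 days) ✓; age 59 ≥ 25 ✓; 37 hrs/wk ≥ 20 ✓; rating 4 ≥ 2 ✓; dept QA ✓ → eligible.
Mental Health Benefit — status full-time ✗ (requires seasonal) → not eligible.
Stock Option Plan — status full-time ✓; service 401 days < 24 months (≈720 days) ✗ → not eligible.
Backup Childcare — status full-time ✓ (not excluded); service 401 days < 3 years (≈1095 days) ✗ → not eligible.

Flexible Spending Account, Fitness Allowance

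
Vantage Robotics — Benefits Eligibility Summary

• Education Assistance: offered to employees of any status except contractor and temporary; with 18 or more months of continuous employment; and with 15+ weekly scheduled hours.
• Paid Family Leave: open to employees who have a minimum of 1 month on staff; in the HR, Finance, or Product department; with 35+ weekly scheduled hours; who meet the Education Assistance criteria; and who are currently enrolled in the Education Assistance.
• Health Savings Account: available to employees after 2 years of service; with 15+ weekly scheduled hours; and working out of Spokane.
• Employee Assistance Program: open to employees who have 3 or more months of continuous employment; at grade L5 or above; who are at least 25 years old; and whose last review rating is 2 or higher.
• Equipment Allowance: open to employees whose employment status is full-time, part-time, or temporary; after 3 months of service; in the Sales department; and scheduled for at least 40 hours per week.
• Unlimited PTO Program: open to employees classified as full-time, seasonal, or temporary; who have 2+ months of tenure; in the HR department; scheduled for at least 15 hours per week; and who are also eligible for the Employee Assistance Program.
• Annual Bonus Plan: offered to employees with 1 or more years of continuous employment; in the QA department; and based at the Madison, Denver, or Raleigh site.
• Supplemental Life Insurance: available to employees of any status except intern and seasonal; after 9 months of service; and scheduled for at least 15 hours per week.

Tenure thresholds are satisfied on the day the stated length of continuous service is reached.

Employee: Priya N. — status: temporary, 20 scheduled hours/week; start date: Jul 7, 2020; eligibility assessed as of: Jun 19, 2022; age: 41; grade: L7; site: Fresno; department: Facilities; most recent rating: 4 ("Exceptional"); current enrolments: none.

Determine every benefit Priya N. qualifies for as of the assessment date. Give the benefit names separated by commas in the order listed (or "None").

Employee Assistance Program, Supplemental Life Insurance

Service from Jul 7, 2020 to Jun 19, 2022: 712 days.
Education Assistance — status temporary ✗ (excluded) → not eligible.
Paid Family Leave — service 712 days ≥ 1 month (≈30 days) ✓; dept Facilities ✗ → not eligible.
Health Savings Account — service 712 days < 2 years (≈730 days) ✗ → not eligible.
Employee Assistance Program — service 712 days ≥ 3 months (≈90 days) ✓; grade L7 ≥ L5 ✓; age 41 ≥ 25 ✓; rating 4 ≥ 2 ✓ → eligible.
Equipment Allowance — status temporary ✓; service 712 days ≥ 3 months (≈90 days) ✓; dept Facilities ✗ → not eligible.
Unlimited PTO Program — status temporary ✓; service 712 days ≥ 2 months (≈60 days) ✓; dept Facilities ✗ → not eligible.
Annual Bonus Plan — service 712 days ≥ 1 year (≈365 days) ✓; dept Facilities ✗ → not eligible.
Supplemental Life Insurance — status temporary ✓ (not excluded); service 712 days ≥ 9 months (≈270 days) ✓; 20 hrs/wk ≥ 15 ✓ → eligible.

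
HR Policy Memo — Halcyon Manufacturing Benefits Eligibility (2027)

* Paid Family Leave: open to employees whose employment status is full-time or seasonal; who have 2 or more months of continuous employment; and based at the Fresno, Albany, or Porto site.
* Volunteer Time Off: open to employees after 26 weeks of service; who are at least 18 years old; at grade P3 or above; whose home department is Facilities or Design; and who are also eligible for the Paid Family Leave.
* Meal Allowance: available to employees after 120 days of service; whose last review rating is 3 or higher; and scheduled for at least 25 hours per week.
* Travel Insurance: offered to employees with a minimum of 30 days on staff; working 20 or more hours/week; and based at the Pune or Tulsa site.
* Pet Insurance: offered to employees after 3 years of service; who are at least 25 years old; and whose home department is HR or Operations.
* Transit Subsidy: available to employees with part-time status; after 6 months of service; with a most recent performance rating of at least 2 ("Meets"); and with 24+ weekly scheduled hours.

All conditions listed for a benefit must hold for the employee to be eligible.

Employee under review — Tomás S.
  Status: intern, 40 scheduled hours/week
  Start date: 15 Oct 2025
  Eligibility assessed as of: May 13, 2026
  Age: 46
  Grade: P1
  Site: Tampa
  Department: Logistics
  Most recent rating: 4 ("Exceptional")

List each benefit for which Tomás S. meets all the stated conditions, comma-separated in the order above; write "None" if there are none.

Service from 15 Oct 2025 to May 13, 2026: 210 days.
Paid Family Leave — status intern ✗ (requires full-time or seasonal) → not eligible.
Volunteer Time Off — service 210 days ≥ 26 weeks (≈182 days) ✓; age 46 ≥ 18 ✓; grade P1 < P3 ✗ → not eligible.
Meal Allowance — service 210 days ≥ 120 days ✓; rating 4 ≥ 3 ✓; 40 hrs/wk ≥ 25 ✓ → eligible.
Travel Insurance — service 210 days ≥ 30 days ✓; 40 hrs/wk ≥ 20 ✓; site Tampa ✗ (not Pune or Tulsa) → not eligible.
Pet Insurance — service 210 days < 3 years (≈1095 days) ✗ → not eligible.
Transit Subsidy — status intern ✗ (requires part-time) → not eligible.

Meal Allowance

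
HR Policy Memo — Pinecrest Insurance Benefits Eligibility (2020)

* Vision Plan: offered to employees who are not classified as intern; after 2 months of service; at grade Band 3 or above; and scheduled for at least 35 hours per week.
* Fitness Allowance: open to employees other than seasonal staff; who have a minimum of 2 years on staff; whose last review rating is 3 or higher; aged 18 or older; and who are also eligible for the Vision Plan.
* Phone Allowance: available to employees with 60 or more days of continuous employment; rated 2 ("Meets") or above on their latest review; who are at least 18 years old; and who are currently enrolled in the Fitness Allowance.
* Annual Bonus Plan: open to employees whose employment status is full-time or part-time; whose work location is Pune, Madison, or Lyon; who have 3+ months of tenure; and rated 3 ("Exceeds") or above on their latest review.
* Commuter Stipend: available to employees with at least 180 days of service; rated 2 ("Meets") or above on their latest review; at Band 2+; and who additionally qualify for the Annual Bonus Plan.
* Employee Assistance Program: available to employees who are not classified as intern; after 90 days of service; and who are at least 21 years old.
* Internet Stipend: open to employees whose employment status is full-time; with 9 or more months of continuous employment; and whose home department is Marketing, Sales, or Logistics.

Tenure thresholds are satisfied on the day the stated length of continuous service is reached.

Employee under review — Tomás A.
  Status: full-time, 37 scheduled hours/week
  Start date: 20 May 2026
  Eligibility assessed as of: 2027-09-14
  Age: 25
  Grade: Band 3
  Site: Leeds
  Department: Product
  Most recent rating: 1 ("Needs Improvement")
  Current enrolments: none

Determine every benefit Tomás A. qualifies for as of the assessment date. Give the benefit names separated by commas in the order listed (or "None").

Service from 20 May 2026 to 2027-09-14: 482 days.
Vision Plan — status full-time ✓ (not excluded); service 482 days ≥ 2 months (≈60 days) ✓; grade Band 3 ≥ Band 3 ✓; 37 hrs/wk ≥ 35 ✓ → eligible.
Fitness Allowance — status full-time ✓ (not excluded); service 482 days < 2 years (≈730 days) ✗ → not eligible.
Phone Allowance — service 482 days ≥ 60 days ✓; rating 1 < 2 ✗ → not eligible.
Annual Bonus Plan — status full-time ✓; site Leeds ✗ (not Pune, Madison, or Lyon) → not eligible.
Commuter Stipend — service 482 days ≥ 180 days ✓; rating 1 < 2 ✗ → not eligible.
Employee Assistance Program — status full-time ✓ (not excluded); service 482 days ≥ 90 days ✓; age 25 ≥ 21 ✓ → eligible.
Internet Stipend — status full-time ✓; service 482 days ≥ 9 months (≈270 days) ✓; dept Product ✗ → not eligible.

Vision Plan, Employee Assistance Program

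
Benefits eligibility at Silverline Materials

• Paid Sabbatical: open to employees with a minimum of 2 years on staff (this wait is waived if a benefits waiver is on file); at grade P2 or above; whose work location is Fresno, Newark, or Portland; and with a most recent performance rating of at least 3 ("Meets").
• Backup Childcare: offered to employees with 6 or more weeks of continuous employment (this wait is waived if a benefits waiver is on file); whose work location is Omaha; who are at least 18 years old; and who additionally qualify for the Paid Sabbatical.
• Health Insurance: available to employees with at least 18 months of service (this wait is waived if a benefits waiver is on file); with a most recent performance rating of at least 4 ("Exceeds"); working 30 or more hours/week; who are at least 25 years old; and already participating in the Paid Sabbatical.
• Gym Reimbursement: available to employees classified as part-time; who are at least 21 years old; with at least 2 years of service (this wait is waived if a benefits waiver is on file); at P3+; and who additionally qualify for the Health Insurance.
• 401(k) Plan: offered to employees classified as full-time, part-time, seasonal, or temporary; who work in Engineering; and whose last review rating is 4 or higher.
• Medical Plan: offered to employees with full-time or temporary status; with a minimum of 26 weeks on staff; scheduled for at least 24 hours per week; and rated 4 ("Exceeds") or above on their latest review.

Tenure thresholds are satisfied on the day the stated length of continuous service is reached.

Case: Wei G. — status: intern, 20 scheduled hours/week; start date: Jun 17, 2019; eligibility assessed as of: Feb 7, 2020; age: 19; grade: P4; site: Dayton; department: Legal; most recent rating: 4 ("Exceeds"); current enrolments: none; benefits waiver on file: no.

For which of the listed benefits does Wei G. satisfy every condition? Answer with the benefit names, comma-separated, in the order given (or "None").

Service from Jun 17, 2019 to Feb 7, 2020: 235 days.
Paid Sabbatical — no waiver, service 235 days < 2 years (≈730 days) ✗ → not eligible.
Backup Childcare — no waiver, service 235 days ≥ 6 weeks (≈42 days) ✓; site Dayton ✗ (not Omaha) → not eligible.
Health Insurance — no waiver, service 235 days < 18 months (≈540 days) ✗ → not eligible.
Gym Reimbursement — status intern ✗ (requires part-time) → not eligible.
401(k) Plan — status intern ✗ (requires full-time, part-time, seasonal, or temporary) → not eligible.
Medical Plan — status intern ✗ (requires full-time or temporary) → not eligible.

None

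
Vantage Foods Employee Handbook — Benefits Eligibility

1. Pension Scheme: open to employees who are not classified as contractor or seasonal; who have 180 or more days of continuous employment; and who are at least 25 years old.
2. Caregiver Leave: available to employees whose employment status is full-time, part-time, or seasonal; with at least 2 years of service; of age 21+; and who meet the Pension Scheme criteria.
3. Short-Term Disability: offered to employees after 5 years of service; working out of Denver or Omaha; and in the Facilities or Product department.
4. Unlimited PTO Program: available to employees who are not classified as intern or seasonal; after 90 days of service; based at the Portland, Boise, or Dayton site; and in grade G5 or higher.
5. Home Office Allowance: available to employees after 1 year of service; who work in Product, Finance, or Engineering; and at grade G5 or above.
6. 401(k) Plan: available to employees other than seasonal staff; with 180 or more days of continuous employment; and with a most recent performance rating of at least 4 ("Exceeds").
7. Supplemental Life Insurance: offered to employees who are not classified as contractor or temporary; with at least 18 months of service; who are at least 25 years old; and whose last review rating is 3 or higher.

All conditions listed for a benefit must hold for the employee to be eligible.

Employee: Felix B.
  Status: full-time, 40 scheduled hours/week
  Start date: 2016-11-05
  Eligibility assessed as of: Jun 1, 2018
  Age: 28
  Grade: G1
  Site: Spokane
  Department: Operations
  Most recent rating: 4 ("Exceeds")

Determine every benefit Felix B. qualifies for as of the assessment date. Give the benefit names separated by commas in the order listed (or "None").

Pension Scheme, 401(k) Plan, Supplemental Life Insurance

Service from 2016-11-05 to Jun 1, 2018: 573 days.
Pension Scheme — status full-time ✓ (not excluded); service 573 days ≥ 180 days ✓; age 28 ≥ 25 ✓ → eligible.
Caregiver Leave — status full-time ✓; service 573 days < 2 years (≈730 days) ✗ → not eligible.
Short-Term Disability — service 573 days < 5 years (≈1825 days) ✗ → not eligible.
Unlimited PTO Program — status full-time ✓ (not excluded); service 573 days ≥ 90 days ✓; site Spokane ✗ (not Portland, Boise, or Dayton) → not eligible.
Home Office Allowance — service 573 days ≥ 1 year (≈365 days) ✓; dept Operations ✗ → not eligible.
401(k) Plan — status full-time ✓ (not excluded); service 573 days ≥ 180 days ✓; rating 4 ≥ 4 ✓ → eligible.
Supplemental Life Insurance — status full-time ✓ (not excluded); service 573 days ≥ 18 months (≈540 days) ✓; age 28 ≥ 25 ✓; rating 4 ≥ 3 ✓ → eligible.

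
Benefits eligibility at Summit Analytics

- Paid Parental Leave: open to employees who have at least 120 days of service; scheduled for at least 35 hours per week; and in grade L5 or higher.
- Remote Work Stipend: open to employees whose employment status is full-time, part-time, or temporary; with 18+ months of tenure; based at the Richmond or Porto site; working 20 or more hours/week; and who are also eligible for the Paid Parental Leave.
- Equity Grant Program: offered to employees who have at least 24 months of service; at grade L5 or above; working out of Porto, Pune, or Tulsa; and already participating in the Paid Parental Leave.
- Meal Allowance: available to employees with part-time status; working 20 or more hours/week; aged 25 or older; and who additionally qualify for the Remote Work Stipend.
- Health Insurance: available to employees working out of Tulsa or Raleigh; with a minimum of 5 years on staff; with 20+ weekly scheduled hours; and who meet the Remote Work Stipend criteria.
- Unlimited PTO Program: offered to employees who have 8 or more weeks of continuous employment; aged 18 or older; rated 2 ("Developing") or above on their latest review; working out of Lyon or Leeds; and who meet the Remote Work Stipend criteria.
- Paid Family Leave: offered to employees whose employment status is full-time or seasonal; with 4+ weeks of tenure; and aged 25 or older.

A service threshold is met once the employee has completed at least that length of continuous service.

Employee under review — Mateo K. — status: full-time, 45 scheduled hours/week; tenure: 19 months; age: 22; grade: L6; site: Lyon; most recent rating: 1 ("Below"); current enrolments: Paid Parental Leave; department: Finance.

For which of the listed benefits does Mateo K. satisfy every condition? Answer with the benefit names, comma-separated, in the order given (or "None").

Paid Parental Leave

Paid Parental Leave — service 19 months ≥ 120 days ✓; 45 hrs/wk ≥ 35 ✓; grade L6 ≥ L5 ✓ → eligible.
Remote Work Stipend — status full-time ✓; service 19 months ≥ 18 months ✓; site Lyon ✗ (not Richmond or Porto) → not eligible.
Equity Grant Program — service 19 months < 24 months ✗ → not eligible.
Meal Allowance — status full-time ✗ (requires part-time) → not eligible.
Health Insurance — site Lyon ✗ (not Tulsa or Raleigh) → not eligible.
Unlimited PTO Program — service 19 months ≥ 8 weeks (≈56 days) ✓; age 22 ≥ 18 ✓; rating 1 < 2 ✗ → not eligible.
Paid Family Leave — status full-time ✓; service 19 months ≥ 4 weeks (≈28 days) ✓; age 22 < 25 ✗ → not eligible.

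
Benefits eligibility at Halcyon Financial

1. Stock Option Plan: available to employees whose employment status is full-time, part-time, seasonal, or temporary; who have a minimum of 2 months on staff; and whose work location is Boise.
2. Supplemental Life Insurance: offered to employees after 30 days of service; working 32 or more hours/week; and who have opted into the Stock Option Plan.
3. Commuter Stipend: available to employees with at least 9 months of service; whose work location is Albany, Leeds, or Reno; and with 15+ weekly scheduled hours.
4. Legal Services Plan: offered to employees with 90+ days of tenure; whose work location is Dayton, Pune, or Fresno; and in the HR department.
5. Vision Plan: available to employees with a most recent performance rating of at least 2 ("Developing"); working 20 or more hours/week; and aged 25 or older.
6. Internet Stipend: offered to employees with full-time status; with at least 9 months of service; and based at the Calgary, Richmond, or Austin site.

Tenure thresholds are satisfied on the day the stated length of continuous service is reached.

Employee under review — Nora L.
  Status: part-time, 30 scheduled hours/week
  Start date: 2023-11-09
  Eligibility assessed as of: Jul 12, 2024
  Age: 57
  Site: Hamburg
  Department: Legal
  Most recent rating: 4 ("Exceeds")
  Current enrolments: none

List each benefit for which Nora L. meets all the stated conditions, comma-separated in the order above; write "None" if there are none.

Vision Plan

Service from 2023-11-09 to Jul 12, 2024: 246 days.
Stock Option Plan — status part-time ✓; service 246 days ≥ 2 months (≈60 days) ✓; site Hamburg ✗ (not Boise) → not eligible.
Supplemental Life Insurance — service 246 days ≥ 30 days ✓; 30 hrs/wk < 32 ✗ → not eligible.
Commuter Stipend — service 246 days < 9 months (≈270 days) ✗ → not eligible.
Legal Services Plan — service 246 days ≥ 90 days ✓; site Hamburg ✗ (not Dayton, Pune, or Fresno) → not eligible.
Vision Plan — rating 4 ≥ 2 ✓; 30 hrs/wk ≥ 20 ✓; age 57 ≥ 25 ✓ → eligible.
Internet Stipend — status part-time ✗ (requires full-time) → not eligible.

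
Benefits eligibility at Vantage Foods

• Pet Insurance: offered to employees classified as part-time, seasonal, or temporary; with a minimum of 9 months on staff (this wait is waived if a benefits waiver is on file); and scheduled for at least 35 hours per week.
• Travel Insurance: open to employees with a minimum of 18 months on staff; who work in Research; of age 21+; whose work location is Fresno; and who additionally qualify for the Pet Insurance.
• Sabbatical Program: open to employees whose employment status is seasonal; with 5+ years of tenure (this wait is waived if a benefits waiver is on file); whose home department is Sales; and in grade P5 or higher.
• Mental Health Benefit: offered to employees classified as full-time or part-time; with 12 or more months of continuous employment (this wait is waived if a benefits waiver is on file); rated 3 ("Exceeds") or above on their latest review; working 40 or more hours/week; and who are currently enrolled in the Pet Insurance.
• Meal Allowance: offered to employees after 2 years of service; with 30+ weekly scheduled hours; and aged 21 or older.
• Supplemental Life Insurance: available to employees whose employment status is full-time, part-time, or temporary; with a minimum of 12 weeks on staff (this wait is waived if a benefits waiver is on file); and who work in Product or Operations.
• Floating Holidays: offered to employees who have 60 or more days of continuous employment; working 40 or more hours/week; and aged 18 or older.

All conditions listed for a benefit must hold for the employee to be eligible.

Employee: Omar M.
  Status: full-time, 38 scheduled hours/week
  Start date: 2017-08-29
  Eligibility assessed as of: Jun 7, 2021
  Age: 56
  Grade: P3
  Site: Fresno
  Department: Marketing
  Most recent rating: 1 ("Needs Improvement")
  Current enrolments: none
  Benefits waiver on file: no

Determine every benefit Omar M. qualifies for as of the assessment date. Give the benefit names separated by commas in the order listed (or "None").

Service from 2017-08-29 to Jun 7, 2021: 1378 days.
Pet Insurance — status full-time ✗ (requires part-time, seasonal, or temporary) → not eligible.
Travel Insurance — service 1378 days ≥ 18 months (≈540 days) ✓; dept Marketing ✗ → not eligible.
Sabbatical Program — status full-time ✗ (requires seasonal) → not eligible.
Mental Health Benefit — status full-time ✓; no waiver, service 1378 days ≥ 12 months (≈360 days) ✓; rating 1 < 3 ✗ → not eligible.
Meal Allowance — service 1378 days ≥ 2 years (≈730 days) ✓; 38 hrs/wk ≥ 30 ✓; age 56 ≥ 21 ✓ → eligible.
Supplemental Life Insurance — status full-time ✓; no waiver, service 1378 days ≥ 12 weeks (≈84 days) ✓; dept Marketing ✗ → not eligible.
Floating Holidays — service 1378 days ≥ 60 days ✓; 38 hrs/wk < 40 ✗ → not eligible.

Meal Allowance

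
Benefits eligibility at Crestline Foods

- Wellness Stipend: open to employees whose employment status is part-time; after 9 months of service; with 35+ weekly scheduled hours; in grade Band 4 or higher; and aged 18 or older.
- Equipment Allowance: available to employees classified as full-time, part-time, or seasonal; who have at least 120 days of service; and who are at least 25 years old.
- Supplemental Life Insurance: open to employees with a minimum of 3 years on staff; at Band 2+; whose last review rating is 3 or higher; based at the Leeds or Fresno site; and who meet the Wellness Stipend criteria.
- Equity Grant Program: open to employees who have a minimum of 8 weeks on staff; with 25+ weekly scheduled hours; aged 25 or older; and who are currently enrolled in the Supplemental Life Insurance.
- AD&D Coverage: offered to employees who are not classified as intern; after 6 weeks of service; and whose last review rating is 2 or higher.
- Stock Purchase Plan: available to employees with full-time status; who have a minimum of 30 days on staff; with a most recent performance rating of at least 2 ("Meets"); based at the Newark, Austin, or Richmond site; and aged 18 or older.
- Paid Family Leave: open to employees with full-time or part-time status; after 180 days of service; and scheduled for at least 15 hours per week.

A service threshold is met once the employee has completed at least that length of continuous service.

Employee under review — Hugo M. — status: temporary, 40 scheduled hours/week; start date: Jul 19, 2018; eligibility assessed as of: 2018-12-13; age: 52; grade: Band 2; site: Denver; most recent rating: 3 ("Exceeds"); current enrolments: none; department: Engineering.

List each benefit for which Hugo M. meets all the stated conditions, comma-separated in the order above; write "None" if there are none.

AD&D Coverage

Service from Jul 19, 2018 to 2018-12-13: 147 days.
Wellness Stipend — status temporary ✗ (requires part-time) → not eligible.
Equipment Allowance — status temporary ✗ (requires full-time, part-time, or seasonal) → not eligible.
Supplemental Life Insurance — service 147 days < 3 years (≈1095 days) ✗ → not eligible.
Equity Grant Program — service 147 days ≥ 8 weeks (≈56 days) ✓; 40 hrs/wk ≥ 25 ✓; age 52 ≥ 25 ✓; not enrolled in Supplemental Life Insurance ✗ → not eligible.
AD&D Coverage — status temporary ✓ (not excluded); service 147 days ≥ 6 weeks (≈42 days) ✓; rating 3 ≥ 2 ✓ → eligible.
Stock Purchase Plan — status temporary ✗ (requires full-time) → not eligible.
Paid Family Leave — status temporary ✗ (requires full-time or part-time) → not eligible.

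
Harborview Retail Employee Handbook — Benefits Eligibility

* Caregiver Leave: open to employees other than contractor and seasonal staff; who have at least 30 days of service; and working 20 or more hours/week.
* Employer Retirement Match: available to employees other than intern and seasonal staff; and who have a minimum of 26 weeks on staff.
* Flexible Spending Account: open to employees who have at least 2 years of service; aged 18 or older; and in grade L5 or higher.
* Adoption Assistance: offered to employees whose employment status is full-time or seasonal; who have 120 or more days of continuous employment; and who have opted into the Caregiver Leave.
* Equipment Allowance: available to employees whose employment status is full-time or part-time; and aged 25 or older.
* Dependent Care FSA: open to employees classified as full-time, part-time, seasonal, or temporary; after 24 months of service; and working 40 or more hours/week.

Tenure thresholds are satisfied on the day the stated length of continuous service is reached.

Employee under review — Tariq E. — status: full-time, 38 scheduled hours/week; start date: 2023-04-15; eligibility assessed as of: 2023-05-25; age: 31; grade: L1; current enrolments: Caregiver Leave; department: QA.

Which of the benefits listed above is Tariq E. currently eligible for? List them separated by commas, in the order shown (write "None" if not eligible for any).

Service from 2023-04-15 to 2023-05-25: 40 days.
Caregiver Leave — status full-time ✓ (not excluded); service 40 days ≥ 30 days ✓; 38 hrs/wk ≥ 20 ✓ → eligible.
Employer Retirement Match — status full-time ✓ (not excluded); service 40 days < 26 weeks (≈182 days) ✗ → not eligible.
Flexible Spending Account — service 40 days < 2 years (≈730 days) ✗ → not eligible.
Adoption Assistance — status full-time ✓; service 40 days < 120 days ✗ → not eligible.
Equipment Allowance — status full-time ✓; age 31 ≥ 25 ✓ → eligible.
Dependent Care FSA — status full-time ✓; service 40 days < 24 months (≈720 days) ✗ → not eligible.

Caregiver Leave, Equipment Allowance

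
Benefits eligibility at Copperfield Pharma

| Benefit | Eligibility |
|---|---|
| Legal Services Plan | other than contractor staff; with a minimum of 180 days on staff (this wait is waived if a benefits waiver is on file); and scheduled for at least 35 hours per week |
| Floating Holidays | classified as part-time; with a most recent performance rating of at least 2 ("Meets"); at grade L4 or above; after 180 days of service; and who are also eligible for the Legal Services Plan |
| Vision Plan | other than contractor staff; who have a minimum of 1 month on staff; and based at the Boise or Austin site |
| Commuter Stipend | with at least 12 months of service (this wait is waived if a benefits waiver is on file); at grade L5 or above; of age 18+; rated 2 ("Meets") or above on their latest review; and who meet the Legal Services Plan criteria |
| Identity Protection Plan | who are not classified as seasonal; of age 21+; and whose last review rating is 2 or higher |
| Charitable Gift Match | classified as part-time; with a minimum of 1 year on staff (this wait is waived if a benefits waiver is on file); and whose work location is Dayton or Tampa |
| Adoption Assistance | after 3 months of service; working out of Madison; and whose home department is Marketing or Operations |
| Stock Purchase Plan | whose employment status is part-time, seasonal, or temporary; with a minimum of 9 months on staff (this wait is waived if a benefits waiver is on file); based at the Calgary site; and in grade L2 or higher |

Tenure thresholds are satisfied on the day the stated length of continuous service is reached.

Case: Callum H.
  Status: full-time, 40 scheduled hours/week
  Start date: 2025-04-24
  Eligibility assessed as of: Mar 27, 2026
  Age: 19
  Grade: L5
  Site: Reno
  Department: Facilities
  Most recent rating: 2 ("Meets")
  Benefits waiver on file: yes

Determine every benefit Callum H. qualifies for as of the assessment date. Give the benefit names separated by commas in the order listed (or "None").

Service from 2025-04-24 to Mar 27, 2026: 337 days.
Legal Services Plan — status full-time ✓ (not excluded); benefits waiver on file ✓; 40 hrs/wk ≥ 35 ✓ → eligible.
Floating Holidays — status full-time ✗ (requires part-time) → not eligible.
Vision Plan — status full-time ✓ (not excluded); service 337 days ≥ 1 month (≈30 days) ✓; site Reno ✗ (not Boise or Austin) → not eligible.
Commuter Stipend — benefits waiver on file ✓; grade L5 ≥ L5 ✓; age 19 ≥ 18 ✓; rating 2 ≥ 2 ✓; eligible for Legal Services Plan ✓ → eligible.
Identity Protection Plan — status full-time ✓ (not excluded); age 19 < 21 ✗ → not eligible.
Charitable Gift Match — status full-time ✗ (requires part-time) → not eligible.
Adoption Assistance — service 337 days ≥ 3 months (≈90 days) ✓; site Reno ✗ (not Madison) → not eligible.
Stock Purchase Plan — status full-time ✗ (requires part-time, seasonal, or temporary) → not eligible.

Legal Services Plan, Commuter Stipend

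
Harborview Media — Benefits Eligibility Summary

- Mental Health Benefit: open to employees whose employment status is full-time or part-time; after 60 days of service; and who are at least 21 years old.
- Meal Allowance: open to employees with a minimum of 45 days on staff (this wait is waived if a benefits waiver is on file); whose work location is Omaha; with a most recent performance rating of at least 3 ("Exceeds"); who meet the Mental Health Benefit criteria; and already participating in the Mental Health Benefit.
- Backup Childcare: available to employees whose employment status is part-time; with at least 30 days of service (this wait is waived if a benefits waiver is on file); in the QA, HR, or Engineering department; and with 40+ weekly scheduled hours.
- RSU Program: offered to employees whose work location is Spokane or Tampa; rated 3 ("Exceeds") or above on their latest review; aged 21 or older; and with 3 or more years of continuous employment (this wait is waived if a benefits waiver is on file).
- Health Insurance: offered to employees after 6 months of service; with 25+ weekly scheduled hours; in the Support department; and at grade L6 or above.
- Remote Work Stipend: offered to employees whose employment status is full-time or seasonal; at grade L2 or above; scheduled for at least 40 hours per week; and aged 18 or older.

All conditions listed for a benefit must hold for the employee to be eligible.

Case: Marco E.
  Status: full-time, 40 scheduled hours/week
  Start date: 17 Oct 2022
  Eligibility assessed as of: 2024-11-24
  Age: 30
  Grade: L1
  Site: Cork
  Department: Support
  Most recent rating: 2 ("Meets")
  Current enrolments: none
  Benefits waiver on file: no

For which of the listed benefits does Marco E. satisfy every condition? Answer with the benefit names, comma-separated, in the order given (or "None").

Mental Health Benefit

Service from 17 Oct 2022 to 2024-11-24: 769 days.
Mental Health Benefit — status full-time ✓; service 769 days ≥ 60 days ✓; age 30 ≥ 21 ✓ → eligible.
Meal Allowance — no waiver, service 769 days ≥ 45 days ✓; site Cork ✗ (not Omaha) → not eligible.
Backup Childcare — status full-time ✗ (requires part-time) → not eligible.
RSU Program — site Cork ✗ (not Spokane or Tampa) → not eligible.
Health Insurance — service 769 days ≥ 6 months (≈180 days) ✓; 40 hrs/wk ≥ 25 ✓; dept Support ✓; grade L1 < L6 ✗ → not eligible.
Remote Work Stipend — status full-time ✓; grade L1 < L2 ✗ → not eligible.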